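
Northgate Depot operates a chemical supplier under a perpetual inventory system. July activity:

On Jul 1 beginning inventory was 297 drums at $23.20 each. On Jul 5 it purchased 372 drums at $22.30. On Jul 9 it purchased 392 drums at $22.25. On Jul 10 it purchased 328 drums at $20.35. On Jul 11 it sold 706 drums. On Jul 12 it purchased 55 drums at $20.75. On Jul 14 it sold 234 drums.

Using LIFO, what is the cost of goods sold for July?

COGS = $20,217.55

Jul 11, 706 sold [LIFO — newest first]: 328 @ $20.35 + 378 @ $22.25 = $15,085.30
Jul 14, 234 sold [LIFO — newest first]: 55 @ $20.75 + 14 @ $22.25 + 165 @ $22.30 = $5,132.25
Total COGS = $15,085.30 + $5,132.25 = $20,217.55
Ending inventory: 297 @ $23.20 + 207 @ $22.30 = $11,506.50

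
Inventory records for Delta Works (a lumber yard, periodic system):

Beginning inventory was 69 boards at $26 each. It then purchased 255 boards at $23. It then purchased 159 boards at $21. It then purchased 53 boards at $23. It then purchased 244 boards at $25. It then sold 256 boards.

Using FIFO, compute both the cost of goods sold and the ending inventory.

Sale 1 (256) [FIFO — oldest first]: 69 @ $26 + 187 @ $23 = $6,095
Ending inventory: 68 @ $23 + 159 @ $21 + 53 @ $23 + 244 @ $25 = $12,222
Check: goods available $18,317 = COGS $6,095 + ending $12,222

COGS = $6,095; ending inventory = $12,222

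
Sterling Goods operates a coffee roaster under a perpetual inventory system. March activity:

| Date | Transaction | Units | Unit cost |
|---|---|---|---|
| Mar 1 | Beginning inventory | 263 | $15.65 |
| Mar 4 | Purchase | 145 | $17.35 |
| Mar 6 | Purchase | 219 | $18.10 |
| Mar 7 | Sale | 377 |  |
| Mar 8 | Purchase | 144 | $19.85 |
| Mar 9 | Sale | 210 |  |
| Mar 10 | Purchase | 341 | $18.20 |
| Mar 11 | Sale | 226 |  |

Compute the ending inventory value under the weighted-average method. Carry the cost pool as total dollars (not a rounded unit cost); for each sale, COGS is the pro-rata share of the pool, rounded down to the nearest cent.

After Mar 1: 263 on hand, pool $4,115.95 (≈ $15.6500 each)
After Mar 4: 408 on hand, pool $6,631.70 (≈ $16.2542 each)
After Mar 6: 627 on hand, pool $10,595.60 (≈ $16.8989 each)
Mar 7, sell 377: 377/627 × $10,595.60 → $6,370.87
After Mar 8: 394 on hand, pool $7,083.13 (≈ $17.9775 each)
Mar 9, sell 210: 210/394 × $7,083.13 → $3,775.27
After Mar 10: 525 on hand, pool $9,514.06 (≈ $18.1220 each)
Mar 11, sell 226: 226/525 × $9,514.06 → $4,095.57
Total COGS = $6,370.87 + $3,775.27 + $4,095.57 = $14,241.71
Ending inventory (cost pool remaining) = $5,418.49
Check: goods available $19,660.20 = COGS $14,241.71 + ending $5,418.49

Ending inventory = $5,418.49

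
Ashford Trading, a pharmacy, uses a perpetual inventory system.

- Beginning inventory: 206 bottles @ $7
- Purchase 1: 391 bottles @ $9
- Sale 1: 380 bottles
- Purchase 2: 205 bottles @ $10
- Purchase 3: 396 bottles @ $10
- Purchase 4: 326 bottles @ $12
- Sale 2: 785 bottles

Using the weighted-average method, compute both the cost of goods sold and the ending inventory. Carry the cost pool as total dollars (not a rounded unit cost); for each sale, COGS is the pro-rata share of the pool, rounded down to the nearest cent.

After Beginning: 206 on hand, pool $1,442.00 (≈ $7.0000 each)
After Purchase 1: 597 on hand, pool $4,961.00 (≈ $8.3099 each)
Sale 1, sell 380: 380/597 × $4,961.00 → $3,157.75
After Purchase 2: 422 on hand, pool $3,853.25 (≈ $9.1309 each)
After Purchase 3: 818 on hand, pool $7,813.25 (≈ $9.5517 each)
After Purchase 4: 1144 on hand, pool $11,725.25 (≈ $10.2493 each)
Sale 2, sell 785: 785/1144 × $11,725.25 → $8,045.73
Total COGS = $3,157.75 + $8,045.73 = $11,203.48
Ending inventory (cost pool remaining) = $3,679.52
Check: goods available $14,883.00 = COGS $11,203.48 + ending $3,679.52

COGS = $11,203.48; ending inventory = $3,679.52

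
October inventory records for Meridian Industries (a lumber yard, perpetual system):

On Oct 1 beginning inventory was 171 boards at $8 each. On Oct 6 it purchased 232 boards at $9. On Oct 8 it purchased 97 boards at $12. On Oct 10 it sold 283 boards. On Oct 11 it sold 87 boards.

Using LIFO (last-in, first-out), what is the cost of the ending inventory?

Ending inventory = $1,040

Oct 10, 283 sold [LIFO — newest first]: 97 @ $12 + 186 @ $9 = $2,838
Oct 11, 87 sold [LIFO — newest first]: 46 @ $9 + 41 @ $8 = $742
Total COGS = $2,838 + $742 = $3,580
Ending inventory: 130 @ $8 = $1,040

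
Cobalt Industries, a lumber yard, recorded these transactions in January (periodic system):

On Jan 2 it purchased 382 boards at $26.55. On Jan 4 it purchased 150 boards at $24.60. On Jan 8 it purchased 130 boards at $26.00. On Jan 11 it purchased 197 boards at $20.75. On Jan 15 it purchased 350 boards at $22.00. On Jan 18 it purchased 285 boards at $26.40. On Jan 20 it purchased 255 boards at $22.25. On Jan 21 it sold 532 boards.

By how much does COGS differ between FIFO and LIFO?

FIFO COGS: 382 @ $26.55 + 150 @ $24.60 = $13,832.10
LIFO COGS: 255 @ $22.25 + 277 @ $26.40 = $12,986.55
Difference = |$13,832.10 − $12,986.55| = $845.55

$845.55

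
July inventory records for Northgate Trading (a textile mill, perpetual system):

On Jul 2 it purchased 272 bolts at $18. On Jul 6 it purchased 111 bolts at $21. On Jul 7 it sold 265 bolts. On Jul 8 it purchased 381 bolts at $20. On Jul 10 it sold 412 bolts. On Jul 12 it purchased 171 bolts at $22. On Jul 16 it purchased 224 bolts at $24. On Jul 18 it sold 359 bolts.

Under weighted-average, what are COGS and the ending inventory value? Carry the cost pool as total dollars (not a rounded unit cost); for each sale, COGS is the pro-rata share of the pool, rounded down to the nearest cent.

After Jul 2: 272 on hand, pool $4,896.00 (≈ $18.0000 each)
After Jul 6: 383 on hand, pool $7,227.00 (≈ $18.8695 each)
Jul 7, sell 265: 265/383 × $7,227.00 → $5,000.40
After Jul 8: 499 on hand, pool $9,846.60 (≈ $19.7327 each)
Jul 10, sell 412: 412/499 × $9,846.60 → $8,129.85
After Jul 12: 258 on hand, pool $5,478.75 (≈ $21.2355 each)
After Jul 16: 482 on hand, pool $10,854.75 (≈ $22.5202 each)
Jul 18, sell 359: 359/482 × $10,854.75 → $8,084.76
Total COGS = $5,000.40 + $8,129.85 + $8,084.76 = $21,215.01
Ending inventory (cost pool remaining) = $2,769.99

COGS = $21,215.01; ending inventory = $2,769.99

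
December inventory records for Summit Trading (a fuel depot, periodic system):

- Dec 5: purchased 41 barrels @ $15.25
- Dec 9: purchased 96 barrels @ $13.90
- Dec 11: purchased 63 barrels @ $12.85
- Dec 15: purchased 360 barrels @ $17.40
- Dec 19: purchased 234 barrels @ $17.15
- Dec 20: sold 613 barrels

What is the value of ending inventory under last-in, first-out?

Dec 20, 613 sold [LIFO — newest first]: 234 @ $17.15 + 360 @ $17.40 + 19 @ $12.85 = $10,521.25
Ending inventory: 41 @ $15.25 + 96 @ $13.90 + 44 @ $12.85 = $2,525.05

Ending inventory = $2,525.05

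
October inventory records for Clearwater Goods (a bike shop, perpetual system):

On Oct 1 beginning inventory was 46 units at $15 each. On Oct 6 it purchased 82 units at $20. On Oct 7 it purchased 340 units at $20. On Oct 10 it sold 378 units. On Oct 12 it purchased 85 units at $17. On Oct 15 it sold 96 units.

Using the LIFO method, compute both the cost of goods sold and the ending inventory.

Oct 10, 378 sold [LIFO — newest first]: 340 @ $20 + 38 @ $20 = $7,560
Oct 15, 96 sold [LIFO — newest first]: 85 @ $17 + 11 @ $20 = $1,665
Total COGS = $7,560 + $1,665 = $9,225
Ending inventory: 46 @ $15 + 33 @ $20 = $1,350
Check: goods available $10,575 = COGS $9,225 + ending $1,350

COGS = $9,225; ending inventory = $1,350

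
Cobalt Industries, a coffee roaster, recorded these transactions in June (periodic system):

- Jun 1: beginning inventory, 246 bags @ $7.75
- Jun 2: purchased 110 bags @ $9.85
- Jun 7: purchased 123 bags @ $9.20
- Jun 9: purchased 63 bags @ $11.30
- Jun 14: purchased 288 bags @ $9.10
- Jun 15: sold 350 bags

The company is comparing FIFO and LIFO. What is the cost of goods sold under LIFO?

COGS = $3,321.40

FIFO COGS: 246 @ $7.75 + 104 @ $9.85 = $2,930.90
LIFO COGS: 288 @ $9.10 + 62 @ $11.30 = $3,321.40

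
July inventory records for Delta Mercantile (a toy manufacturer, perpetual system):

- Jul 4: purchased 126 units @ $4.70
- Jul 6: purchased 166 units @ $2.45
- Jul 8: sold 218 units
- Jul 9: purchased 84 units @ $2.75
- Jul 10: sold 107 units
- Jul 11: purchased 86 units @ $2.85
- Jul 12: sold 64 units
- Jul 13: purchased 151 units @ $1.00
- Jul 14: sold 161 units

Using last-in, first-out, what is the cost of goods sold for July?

Jul 8, 218 sold [LIFO — newest first]: 166 @ $2.45 + 52 @ $4.70 = $651.10
Jul 10, 107 sold [LIFO — newest first]: 84 @ $2.75 + 23 @ $4.70 = $339.10
Jul 12, 64 sold [LIFO — newest first]: 64 @ $2.85 = $182.40
Jul 14, 161 sold [LIFO — newest first]: 151 @ $1.00 + 10 @ $2.85 = $179.50
Total COGS = $651.10 + $339.10 + $182.40 + $179.50 = $1,352.10
Ending inventory: 51 @ $4.70 + 12 @ $2.85 = $273.90

COGS = $1,352.10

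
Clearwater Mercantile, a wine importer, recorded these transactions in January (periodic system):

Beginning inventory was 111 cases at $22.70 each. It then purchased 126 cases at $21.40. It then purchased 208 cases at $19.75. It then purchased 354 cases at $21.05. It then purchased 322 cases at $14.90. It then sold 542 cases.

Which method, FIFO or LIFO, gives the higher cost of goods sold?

FIFO

FIFO COGS: 111 @ $22.70 + 126 @ $21.40 + 208 @ $19.75 + 97 @ $21.05 = $11,365.95
LIFO COGS: 322 @ $14.90 + 220 @ $21.05 = $9,428.80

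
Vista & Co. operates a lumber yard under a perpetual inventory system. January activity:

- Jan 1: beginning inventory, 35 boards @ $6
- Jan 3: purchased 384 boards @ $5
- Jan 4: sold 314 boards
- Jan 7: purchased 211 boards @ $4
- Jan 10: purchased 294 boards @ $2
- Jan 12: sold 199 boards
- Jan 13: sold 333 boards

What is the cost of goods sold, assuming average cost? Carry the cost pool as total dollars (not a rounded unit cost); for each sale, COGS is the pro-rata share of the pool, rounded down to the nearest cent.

After Jan 1: 35 on hand, pool $210.00 (≈ $6.0000 each)
After Jan 3: 419 on hand, pool $2,130.00 (≈ $5.0835 each)
Jan 4, sell 314: 314/419 × $2,130.00 → $1,596.22
After Jan 7: 316 on hand, pool $1,377.78 (≈ $4.3601 each)
After Jan 10: 610 on hand, pool $1,965.78 (≈ $3.2226 each)
Jan 12, sell 199: 199/610 × $1,965.78 → $641.29
Jan 13, sell 333: 333/411 × $1,324.49 → $1,073.12
Total COGS = $1,596.22 + $641.29 + $1,073.12 = $3,310.63
Ending inventory (cost pool remaining) = $251.37

COGS = $3,310.63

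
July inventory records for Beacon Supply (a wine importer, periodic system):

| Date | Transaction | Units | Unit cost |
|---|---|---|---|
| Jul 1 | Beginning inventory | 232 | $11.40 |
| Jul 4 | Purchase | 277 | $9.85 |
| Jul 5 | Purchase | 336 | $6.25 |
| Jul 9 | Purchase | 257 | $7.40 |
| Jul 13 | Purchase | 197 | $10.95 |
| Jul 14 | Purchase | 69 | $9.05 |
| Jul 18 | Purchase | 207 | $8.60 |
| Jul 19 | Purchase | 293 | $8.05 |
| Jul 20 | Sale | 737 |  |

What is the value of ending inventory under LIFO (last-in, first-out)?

Jul 20, 737 sold [LIFO — newest first]: 293 @ $8.05 + 207 @ $8.60 + 69 @ $9.05 + 168 @ $10.95 = $6,602.90
Ending inventory: 232 @ $11.40 + 277 @ $9.85 + 336 @ $6.25 + 257 @ $7.40 + 29 @ $10.95 = $9,692.60

Ending inventory = $9,692.60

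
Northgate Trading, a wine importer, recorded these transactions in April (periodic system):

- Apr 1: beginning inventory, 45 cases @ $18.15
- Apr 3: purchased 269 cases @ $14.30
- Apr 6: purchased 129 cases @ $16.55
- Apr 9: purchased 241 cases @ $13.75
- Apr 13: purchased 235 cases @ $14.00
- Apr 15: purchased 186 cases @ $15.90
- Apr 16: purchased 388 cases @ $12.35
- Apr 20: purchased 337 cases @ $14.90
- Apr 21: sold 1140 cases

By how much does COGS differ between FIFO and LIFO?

$815.30

FIFO COGS: 45 @ $18.15 + 269 @ $14.30 + 129 @ $16.55 + 241 @ $13.75 + 235 @ $14.00 + 186 @ $15.90 + 35 @ $12.35 = $16,791.80
LIFO COGS: 337 @ $14.90 + 388 @ $12.35 + 186 @ $15.90 + 229 @ $14.00 = $15,976.50
Difference = |$16,791.80 − $15,976.50| = $815.30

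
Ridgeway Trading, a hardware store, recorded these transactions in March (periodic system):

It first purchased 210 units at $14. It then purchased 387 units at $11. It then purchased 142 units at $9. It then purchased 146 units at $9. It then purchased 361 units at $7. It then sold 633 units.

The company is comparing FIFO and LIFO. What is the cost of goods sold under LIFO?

COGS = $4,975

FIFO COGS: 210 @ $14 + 387 @ $11 + 36 @ $9 = $7,521
LIFO COGS: 361 @ $7 + 146 @ $9 + 126 @ $9 = $4,975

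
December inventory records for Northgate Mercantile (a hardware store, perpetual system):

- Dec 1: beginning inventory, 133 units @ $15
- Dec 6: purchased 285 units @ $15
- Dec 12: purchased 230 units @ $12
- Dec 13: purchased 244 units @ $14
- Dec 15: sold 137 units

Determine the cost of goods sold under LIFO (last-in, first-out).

COGS = $1,918

Dec 15, 137 sold [LIFO — newest first]: 137 @ $14 = $1,918
Ending inventory: 133 @ $15 + 285 @ $15 + 230 @ $12 + 107 @ $14 = $10,528
Check: goods available $12,446 = COGS $1,918 + ending $10,528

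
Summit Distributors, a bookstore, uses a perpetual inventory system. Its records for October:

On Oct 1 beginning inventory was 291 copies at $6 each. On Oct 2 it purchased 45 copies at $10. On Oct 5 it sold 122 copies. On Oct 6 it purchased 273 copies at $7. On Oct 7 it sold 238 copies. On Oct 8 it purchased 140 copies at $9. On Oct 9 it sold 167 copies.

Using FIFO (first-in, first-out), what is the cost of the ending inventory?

Ending inventory = $1,834

Oct 5, 122 sold [FIFO — oldest first]: 122 @ $6 = $732
Oct 7, 238 sold [FIFO — oldest first]: 169 @ $6 + 45 @ $10 + 24 @ $7 = $1,632
Oct 9, 167 sold [FIFO — oldest first]: 167 @ $7 = $1,169
Total COGS = $732 + $1,632 + $1,169 = $3,533
Ending inventory: 82 @ $7 + 140 @ $9 = $1,834
Check: goods available $5,367 = COGS $3,533 + ending $1,834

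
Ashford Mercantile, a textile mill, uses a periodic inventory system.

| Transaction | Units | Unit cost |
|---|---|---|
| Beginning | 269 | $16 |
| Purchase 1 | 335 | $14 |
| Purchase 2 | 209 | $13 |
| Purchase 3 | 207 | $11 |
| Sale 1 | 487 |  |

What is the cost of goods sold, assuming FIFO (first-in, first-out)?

COGS = $7,356

Sale 1 (487) [FIFO — oldest first]: 269 @ $16 + 218 @ $14 = $7,356
Ending inventory: 117 @ $14 + 209 @ $13 + 207 @ $11 = $6,632
Check: goods available $13,988 = COGS $7,356 + ending $6,632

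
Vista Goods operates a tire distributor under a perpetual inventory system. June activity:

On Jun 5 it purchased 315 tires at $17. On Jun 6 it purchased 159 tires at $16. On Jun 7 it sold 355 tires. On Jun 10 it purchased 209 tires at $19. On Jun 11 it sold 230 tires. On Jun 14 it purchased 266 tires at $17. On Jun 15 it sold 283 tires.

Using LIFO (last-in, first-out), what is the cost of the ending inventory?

Ending inventory = $1,377

Jun 7, 355 sold [LIFO — newest first]: 159 @ $16 + 196 @ $17 = $5,876
Jun 11, 230 sold [LIFO — newest first]: 209 @ $19 + 21 @ $17 = $4,328
Jun 15, 283 sold [LIFO — newest first]: 266 @ $17 + 17 @ $17 = $4,811
Total COGS = $5,876 + $4,328 + $4,811 = $15,015
Ending inventory: 81 @ $17 = $1,377
Check: goods available $16,392 = COGS $15,015 + ending $1,377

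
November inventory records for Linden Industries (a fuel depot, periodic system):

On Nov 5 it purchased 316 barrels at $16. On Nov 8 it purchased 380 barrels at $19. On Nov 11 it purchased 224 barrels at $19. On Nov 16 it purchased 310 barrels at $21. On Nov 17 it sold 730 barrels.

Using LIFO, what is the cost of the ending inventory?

Nov 17, 730 sold [LIFO — newest first]: 310 @ $21 + 224 @ $19 + 196 @ $19 = $14,490
Ending inventory: 316 @ $16 + 184 @ $19 = $8,552

Ending inventory = $8,552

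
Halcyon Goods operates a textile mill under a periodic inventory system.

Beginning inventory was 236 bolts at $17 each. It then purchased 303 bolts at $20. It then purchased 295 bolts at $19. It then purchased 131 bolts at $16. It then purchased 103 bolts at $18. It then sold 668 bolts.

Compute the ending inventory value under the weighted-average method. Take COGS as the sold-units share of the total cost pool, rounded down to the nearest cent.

Sale 1, sell 668: 668/1068 × $19,627.00 → $12,276.06
Ending inventory (cost pool remaining) = $7,350.94

Ending inventory = $7,350.94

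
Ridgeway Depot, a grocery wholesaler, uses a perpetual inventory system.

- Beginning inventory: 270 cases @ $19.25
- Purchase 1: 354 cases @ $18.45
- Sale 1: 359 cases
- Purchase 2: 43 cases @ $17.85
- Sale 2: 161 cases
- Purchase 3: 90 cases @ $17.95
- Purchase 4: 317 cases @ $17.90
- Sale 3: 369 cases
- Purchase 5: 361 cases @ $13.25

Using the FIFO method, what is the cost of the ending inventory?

Sale 1 (359) [FIFO — oldest first]: 270 @ $19.25 + 89 @ $18.45 = $6,839.55
Sale 2 (161) [FIFO — oldest first]: 161 @ $18.45 = $2,970.45
Sale 3 (369) [FIFO — oldest first]: 104 @ $18.45 + 43 @ $17.85 + 90 @ $17.95 + 132 @ $17.90 = $6,664.65
Total COGS = $6,839.55 + $2,970.45 + $6,664.65 = $16,474.65
Ending inventory: 185 @ $17.90 + 361 @ $13.25 = $8,094.75

Ending inventory = $8,094.75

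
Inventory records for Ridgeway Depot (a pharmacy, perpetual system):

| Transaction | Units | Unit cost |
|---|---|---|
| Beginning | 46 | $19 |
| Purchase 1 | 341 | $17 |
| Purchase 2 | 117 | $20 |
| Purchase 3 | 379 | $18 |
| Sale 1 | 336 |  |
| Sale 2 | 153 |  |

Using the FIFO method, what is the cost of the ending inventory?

Sale 1 (336) [FIFO — oldest first]: 46 @ $19 + 290 @ $17 = $5,804
Sale 2 (153) [FIFO — oldest first]: 51 @ $17 + 102 @ $20 = $2,907
Total COGS = $5,804 + $2,907 = $8,711
Ending inventory: 15 @ $20 + 379 @ $18 = $7,122
Check: goods available $15,833 = COGS $8,711 + ending $7,122

Ending inventory = $7,122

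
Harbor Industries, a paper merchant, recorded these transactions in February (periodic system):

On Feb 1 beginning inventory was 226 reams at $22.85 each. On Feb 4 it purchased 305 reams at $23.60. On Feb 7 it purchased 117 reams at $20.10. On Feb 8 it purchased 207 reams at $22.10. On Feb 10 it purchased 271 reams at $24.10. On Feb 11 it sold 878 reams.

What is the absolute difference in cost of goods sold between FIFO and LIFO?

FIFO COGS: 226 @ $22.85 + 305 @ $23.60 + 117 @ $20.10 + 207 @ $22.10 + 23 @ $24.10 = $19,842.80
LIFO COGS: 271 @ $24.10 + 207 @ $22.10 + 117 @ $20.10 + 283 @ $23.60 = $20,136.30
Difference = |$19,842.80 − $20,136.30| = $293.50

$293.50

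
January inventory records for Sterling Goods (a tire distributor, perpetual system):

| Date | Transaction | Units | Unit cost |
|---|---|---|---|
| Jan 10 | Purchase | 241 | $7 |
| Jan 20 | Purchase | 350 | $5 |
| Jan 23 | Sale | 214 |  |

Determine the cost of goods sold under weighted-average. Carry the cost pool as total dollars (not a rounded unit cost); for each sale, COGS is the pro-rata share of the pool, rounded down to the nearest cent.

COGS = $1,244.53

After Jan 10: 241 on hand, pool $1,687.00 (≈ $7.0000 each)
After Jan 20: 591 on hand, pool $3,437.00 (≈ $5.8156 each)
Jan 23, sell 214: 214/591 × $3,437.00 → $1,244.53
Ending inventory (cost pool remaining) = $2,192.47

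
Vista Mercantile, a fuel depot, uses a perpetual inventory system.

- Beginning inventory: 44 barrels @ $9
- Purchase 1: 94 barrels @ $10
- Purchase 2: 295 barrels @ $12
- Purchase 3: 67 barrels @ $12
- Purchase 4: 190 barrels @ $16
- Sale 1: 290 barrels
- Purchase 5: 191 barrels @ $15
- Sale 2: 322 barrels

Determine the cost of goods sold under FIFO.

COGS = $7,472

Sale 1 (290) [FIFO — oldest first]: 44 @ $9 + 94 @ $10 + 152 @ $12 = $3,160
Sale 2 (322) [FIFO — oldest first]: 143 @ $12 + 67 @ $12 + 112 @ $16 = $4,312
Total COGS = $3,160 + $4,312 = $7,472
Ending inventory: 78 @ $16 + 191 @ $15 = $4,113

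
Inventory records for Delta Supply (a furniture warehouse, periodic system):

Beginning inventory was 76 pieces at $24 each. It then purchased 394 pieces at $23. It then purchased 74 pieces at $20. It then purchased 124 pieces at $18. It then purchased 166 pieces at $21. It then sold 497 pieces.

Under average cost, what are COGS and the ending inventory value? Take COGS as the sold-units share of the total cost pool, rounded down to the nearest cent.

Sale 1, sell 497: 497/834 × $18,084.00 → $10,776.67
Ending inventory (cost pool remaining) = $7,307.33

COGS = $10,776.67; ending inventory = $7,307.33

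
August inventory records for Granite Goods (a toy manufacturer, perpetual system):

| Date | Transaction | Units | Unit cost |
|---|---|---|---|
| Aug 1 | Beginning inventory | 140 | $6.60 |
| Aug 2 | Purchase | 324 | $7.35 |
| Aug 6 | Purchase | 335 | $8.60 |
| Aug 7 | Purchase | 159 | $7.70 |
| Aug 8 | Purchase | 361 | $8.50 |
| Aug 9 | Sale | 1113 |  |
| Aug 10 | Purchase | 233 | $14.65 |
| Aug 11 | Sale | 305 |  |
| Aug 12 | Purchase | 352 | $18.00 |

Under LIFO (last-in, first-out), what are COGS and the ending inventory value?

COGS = $13,008.25; ending inventory = $7,220.40

Aug 9, 1113 sold [LIFO — newest first]: 361 @ $8.50 + 159 @ $7.70 + 335 @ $8.60 + 258 @ $7.35 = $9,070.10
Aug 11, 305 sold [LIFO — newest first]: 233 @ $14.65 + 66 @ $7.35 + 6 @ $6.60 = $3,938.15
Total COGS = $9,070.10 + $3,938.15 = $13,008.25
Ending inventory: 134 @ $6.60 + 352 @ $18.00 = $7,220.40
Check: goods available $20,228.65 = COGS $13,008.25 + ending $7,220.40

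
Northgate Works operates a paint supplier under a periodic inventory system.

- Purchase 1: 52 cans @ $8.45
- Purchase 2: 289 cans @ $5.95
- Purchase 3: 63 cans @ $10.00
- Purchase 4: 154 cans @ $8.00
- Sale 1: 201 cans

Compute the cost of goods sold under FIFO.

Sale 1 (201) [FIFO — oldest first]: 52 @ $8.45 + 149 @ $5.95 = $1,325.95
Ending inventory: 140 @ $5.95 + 63 @ $10.00 + 154 @ $8.00 = $2,695.00

COGS = $1,325.95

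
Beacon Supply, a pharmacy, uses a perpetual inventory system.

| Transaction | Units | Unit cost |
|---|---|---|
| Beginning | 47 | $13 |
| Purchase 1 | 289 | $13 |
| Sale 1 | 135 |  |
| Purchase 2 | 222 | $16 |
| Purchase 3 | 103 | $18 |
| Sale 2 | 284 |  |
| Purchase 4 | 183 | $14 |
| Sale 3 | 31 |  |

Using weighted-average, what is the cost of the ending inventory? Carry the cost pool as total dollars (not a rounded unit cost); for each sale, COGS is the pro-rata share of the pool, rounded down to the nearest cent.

Ending inventory = $5,795.37

After Beginning: 47 on hand, pool $611.00 (≈ $13.0000 each)
After Purchase 1: 336 on hand, pool $4,368.00 (≈ $13.0000 each)
Sale 1, sell 135: 135/336 × $4,368.00 → $1,755.00
After Purchase 2: 423 on hand, pool $6,165.00 (≈ $14.5745 each)
After Purchase 3: 526 on hand, pool $8,019.00 (≈ $15.2452 each)
Sale 2, sell 284: 284/526 × $8,019.00 → $4,329.65
After Purchase 4: 425 on hand, pool $6,251.35 (≈ $14.7091 each)
Sale 3, sell 31: 31/425 × $6,251.35 → $455.98
Total COGS = $1,755.00 + $4,329.65 + $455.98 = $6,540.63
Ending inventory (cost pool remaining) = $5,795.37
Check: goods available $12,336.00 = COGS $6,540.63 + ending $5,795.37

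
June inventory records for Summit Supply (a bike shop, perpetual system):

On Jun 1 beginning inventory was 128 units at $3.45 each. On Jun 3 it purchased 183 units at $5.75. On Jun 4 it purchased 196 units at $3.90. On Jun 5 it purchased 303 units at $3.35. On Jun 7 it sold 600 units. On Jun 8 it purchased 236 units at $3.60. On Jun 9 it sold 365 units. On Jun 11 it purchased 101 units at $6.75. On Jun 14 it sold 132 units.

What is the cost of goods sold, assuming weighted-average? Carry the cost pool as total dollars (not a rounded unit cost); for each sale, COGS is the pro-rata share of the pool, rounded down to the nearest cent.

COGS = $4,532.62

After Jun 1: 128 on hand, pool $441.60 (≈ $3.4500 each)
After Jun 3: 311 on hand, pool $1,493.85 (≈ $4.8034 each)
After Jun 4: 507 on hand, pool $2,258.25 (≈ $4.4541 each)
After Jun 5: 810 on hand, pool $3,273.30 (≈ $4.0411 each)
Jun 7, sell 600: 600/810 × $3,273.30 → $2,424.66
After Jun 8: 446 on hand, pool $1,698.24 (≈ $3.8077 each)
Jun 9, sell 365: 365/446 × $1,698.24 → $1,389.81
After Jun 11: 182 on hand, pool $990.18 (≈ $5.4405 each)
Jun 14, sell 132: 132/182 × $990.18 → $718.15
Total COGS = $2,424.66 + $1,389.81 + $718.15 = $4,532.62
Ending inventory (cost pool remaining) = $272.03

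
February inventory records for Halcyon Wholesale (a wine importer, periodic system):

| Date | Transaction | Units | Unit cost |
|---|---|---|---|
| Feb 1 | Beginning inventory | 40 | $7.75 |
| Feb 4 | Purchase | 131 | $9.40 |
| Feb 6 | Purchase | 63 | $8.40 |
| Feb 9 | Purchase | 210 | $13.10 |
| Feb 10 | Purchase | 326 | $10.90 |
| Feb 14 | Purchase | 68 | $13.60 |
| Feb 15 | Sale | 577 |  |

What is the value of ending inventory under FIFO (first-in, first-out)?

Feb 15, 577 sold [FIFO — oldest first]: 40 @ $7.75 + 131 @ $9.40 + 63 @ $8.40 + 210 @ $13.10 + 133 @ $10.90 = $6,271.30
Ending inventory: 193 @ $10.90 + 68 @ $13.60 = $3,028.50

Ending inventory = $3,028.50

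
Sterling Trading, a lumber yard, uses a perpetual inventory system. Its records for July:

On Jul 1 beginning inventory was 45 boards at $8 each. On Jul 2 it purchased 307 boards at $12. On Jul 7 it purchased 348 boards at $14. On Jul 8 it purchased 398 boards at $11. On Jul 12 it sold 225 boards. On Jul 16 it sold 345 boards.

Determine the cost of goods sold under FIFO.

COGS = $7,096

Jul 12, 225 sold [FIFO — oldest first]: 45 @ $8 + 180 @ $12 = $2,520
Jul 16, 345 sold [FIFO — oldest first]: 127 @ $12 + 218 @ $14 = $4,576
Total COGS = $2,520 + $4,576 = $7,096
Ending inventory: 130 @ $14 + 398 @ $11 = $6,198
Check: goods available $13,294 = COGS $7,096 + ending $6,198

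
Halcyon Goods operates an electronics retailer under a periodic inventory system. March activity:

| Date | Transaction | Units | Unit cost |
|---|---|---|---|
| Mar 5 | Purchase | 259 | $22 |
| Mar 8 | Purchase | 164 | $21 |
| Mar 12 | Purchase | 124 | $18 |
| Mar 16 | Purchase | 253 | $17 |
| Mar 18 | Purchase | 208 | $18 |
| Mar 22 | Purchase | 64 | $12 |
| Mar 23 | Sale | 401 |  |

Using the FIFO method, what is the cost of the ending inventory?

Mar 23, 401 sold [FIFO — oldest first]: 259 @ $22 + 142 @ $21 = $8,680
Ending inventory: 22 @ $21 + 124 @ $18 + 253 @ $17 + 208 @ $18 + 64 @ $12 = $11,507
Check: goods available $20,187 = COGS $8,680 + ending $11,507

Ending inventory = $11,507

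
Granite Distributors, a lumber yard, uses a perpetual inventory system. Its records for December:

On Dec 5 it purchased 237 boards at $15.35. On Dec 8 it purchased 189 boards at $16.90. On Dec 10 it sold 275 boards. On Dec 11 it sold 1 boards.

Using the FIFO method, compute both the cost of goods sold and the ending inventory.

COGS = $4,297.05; ending inventory = $2,535.00

Dec 10, 275 sold [FIFO — oldest first]: 237 @ $15.35 + 38 @ $16.90 = $4,280.15
Dec 11, 1 sold [FIFO — oldest first]: 1 @ $16.90 = $16.90
Total COGS = $4,280.15 + $16.90 = $4,297.05
Ending inventory: 150 @ $16.90 = $2,535.00
Check: goods available $6,832.05 = COGS $4,297.05 + ending $2,535.00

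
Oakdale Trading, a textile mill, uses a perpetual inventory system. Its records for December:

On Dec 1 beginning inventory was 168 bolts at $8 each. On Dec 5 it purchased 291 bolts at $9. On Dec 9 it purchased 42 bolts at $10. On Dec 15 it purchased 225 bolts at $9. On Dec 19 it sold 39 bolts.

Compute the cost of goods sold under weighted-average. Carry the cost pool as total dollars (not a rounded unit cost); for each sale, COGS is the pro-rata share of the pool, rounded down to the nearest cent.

After Dec 1: 168 on hand, pool $1,344.00 (≈ $8.0000 each)
After Dec 5: 459 on hand, pool $3,963.00 (≈ $8.6340 each)
After Dec 9: 501 on hand, pool $4,383.00 (≈ $8.7485 each)
After Dec 15: 726 on hand, pool $6,408.00 (≈ $8.8264 each)
Dec 19, sell 39: 39/726 × $6,408.00 → $344.23
Ending inventory (cost pool remaining) = $6,063.77

COGS = $344.23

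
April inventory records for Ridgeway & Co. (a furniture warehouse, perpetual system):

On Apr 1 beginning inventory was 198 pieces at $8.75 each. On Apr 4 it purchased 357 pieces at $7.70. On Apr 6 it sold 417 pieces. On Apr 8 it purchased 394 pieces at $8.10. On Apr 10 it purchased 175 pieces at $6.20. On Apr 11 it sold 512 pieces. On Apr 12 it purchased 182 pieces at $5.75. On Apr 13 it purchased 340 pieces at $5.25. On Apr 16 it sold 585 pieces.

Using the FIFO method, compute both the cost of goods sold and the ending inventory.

COGS = $10,896.30; ending inventory = $693.00

Apr 6, 417 sold [FIFO — oldest first]: 198 @ $8.75 + 219 @ $7.70 = $3,418.80
Apr 11, 512 sold [FIFO — oldest first]: 138 @ $7.70 + 374 @ $8.10 = $4,092.00
Apr 16, 585 sold [FIFO — oldest first]: 20 @ $8.10 + 175 @ $6.20 + 182 @ $5.75 + 208 @ $5.25 = $3,385.50
Total COGS = $3,418.80 + $4,092.00 + $3,385.50 = $10,896.30
Ending inventory: 132 @ $5.25 = $693.00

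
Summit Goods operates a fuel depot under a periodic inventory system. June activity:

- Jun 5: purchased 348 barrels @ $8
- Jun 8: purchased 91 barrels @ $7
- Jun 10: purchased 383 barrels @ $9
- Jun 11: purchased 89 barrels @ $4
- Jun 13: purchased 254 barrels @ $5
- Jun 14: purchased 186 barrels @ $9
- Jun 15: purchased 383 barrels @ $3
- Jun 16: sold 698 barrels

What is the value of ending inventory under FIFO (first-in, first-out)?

Ending inventory = $5,565

Jun 16, 698 sold [FIFO — oldest first]: 348 @ $8 + 91 @ $7 + 259 @ $9 = $5,752
Ending inventory: 124 @ $9 + 89 @ $4 + 254 @ $5 + 186 @ $9 + 383 @ $3 = $5,565
Check: goods available $11,317 = COGS $5,752 + ending $5,565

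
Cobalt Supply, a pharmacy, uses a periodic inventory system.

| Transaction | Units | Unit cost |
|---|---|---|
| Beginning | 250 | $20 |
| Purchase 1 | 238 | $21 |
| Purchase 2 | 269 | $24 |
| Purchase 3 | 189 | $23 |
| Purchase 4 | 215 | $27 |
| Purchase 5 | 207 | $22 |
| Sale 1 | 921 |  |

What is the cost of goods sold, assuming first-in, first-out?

Sale 1 (921) [FIFO — oldest first]: 250 @ $20 + 238 @ $21 + 269 @ $24 + 164 @ $23 = $20,226
Ending inventory: 25 @ $23 + 215 @ $27 + 207 @ $22 = $10,934
Check: goods available $31,160 = COGS $20,226 + ending $10,934

COGS = $20,226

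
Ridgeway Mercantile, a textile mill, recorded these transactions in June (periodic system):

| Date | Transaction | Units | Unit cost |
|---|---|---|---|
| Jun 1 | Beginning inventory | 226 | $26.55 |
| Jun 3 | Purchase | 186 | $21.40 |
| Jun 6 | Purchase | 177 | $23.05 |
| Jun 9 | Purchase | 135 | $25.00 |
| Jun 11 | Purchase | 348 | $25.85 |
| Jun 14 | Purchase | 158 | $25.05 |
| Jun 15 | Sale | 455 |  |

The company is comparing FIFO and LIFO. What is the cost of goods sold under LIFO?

FIFO COGS: 226 @ $26.55 + 186 @ $21.40 + 43 @ $23.05 = $10,971.85
LIFO COGS: 158 @ $25.05 + 297 @ $25.85 = $11,635.35

COGS = $11,635.35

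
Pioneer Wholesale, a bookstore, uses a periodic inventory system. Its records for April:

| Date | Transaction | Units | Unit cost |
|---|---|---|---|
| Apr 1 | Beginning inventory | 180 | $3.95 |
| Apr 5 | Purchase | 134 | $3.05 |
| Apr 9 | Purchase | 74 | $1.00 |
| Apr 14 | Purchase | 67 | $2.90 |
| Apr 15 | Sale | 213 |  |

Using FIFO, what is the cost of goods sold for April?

COGS = $811.65

Apr 15, 213 sold [FIFO — oldest first]: 180 @ $3.95 + 33 @ $3.05 = $811.65
Ending inventory: 101 @ $3.05 + 74 @ $1.00 + 67 @ $2.90 = $576.35
Check: goods available $1,388.00 = COGS $811.65 + ending $576.35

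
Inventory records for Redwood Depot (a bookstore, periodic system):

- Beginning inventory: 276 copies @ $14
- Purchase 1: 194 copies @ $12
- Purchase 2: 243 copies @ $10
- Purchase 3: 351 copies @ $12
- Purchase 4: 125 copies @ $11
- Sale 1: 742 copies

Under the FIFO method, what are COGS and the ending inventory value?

COGS = $8,970; ending inventory = $5,239

Sale 1 (742) [FIFO — oldest first]: 276 @ $14 + 194 @ $12 + 243 @ $10 + 29 @ $12 = $8,970
Ending inventory: 322 @ $12 + 125 @ $11 = $5,239
Check: goods available $14,209 = COGS $8,970 + ending $5,239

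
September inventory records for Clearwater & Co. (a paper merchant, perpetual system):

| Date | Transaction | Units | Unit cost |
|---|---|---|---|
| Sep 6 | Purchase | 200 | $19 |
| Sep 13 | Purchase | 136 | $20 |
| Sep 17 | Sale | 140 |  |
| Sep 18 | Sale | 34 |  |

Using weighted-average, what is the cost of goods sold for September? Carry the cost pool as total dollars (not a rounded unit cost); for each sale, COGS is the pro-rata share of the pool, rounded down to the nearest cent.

After Sep 6: 200 on hand, pool $3,800.00 (≈ $19.0000 each)
After Sep 13: 336 on hand, pool $6,520.00 (≈ $19.4048 each)
Sep 17, sell 140: 140/336 × $6,520.00 → $2,716.66
Sep 18, sell 34: 34/196 × $3,803.34 → $659.76
Total COGS = $2,716.66 + $659.76 = $3,376.42
Ending inventory (cost pool remaining) = $3,143.58
Check: goods available $6,520.00 = COGS $3,376.42 + ending $3,143.58

COGS = $3,376.42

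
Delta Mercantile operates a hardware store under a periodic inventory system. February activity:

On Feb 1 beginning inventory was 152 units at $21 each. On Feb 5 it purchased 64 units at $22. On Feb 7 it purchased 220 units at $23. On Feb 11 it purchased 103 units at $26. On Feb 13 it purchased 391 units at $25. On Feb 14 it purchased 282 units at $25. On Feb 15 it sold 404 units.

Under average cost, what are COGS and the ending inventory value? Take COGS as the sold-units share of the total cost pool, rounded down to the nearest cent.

COGS = $9,721.00; ending inventory = $19,442.00

Feb 15, sell 404: 404/1212 × $29,163.00 → $9,721.00
Ending inventory (cost pool remaining) = $19,442.00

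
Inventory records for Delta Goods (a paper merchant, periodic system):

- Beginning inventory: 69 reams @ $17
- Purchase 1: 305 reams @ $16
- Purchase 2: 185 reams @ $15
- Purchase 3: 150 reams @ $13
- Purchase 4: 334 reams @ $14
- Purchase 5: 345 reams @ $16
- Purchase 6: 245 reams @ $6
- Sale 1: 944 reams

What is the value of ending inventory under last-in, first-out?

Sale 1 (944) [LIFO — newest first]: 245 @ $6 + 345 @ $16 + 334 @ $14 + 20 @ $13 = $11,926
Ending inventory: 69 @ $17 + 305 @ $16 + 185 @ $15 + 130 @ $13 = $10,518

Ending inventory = $10,518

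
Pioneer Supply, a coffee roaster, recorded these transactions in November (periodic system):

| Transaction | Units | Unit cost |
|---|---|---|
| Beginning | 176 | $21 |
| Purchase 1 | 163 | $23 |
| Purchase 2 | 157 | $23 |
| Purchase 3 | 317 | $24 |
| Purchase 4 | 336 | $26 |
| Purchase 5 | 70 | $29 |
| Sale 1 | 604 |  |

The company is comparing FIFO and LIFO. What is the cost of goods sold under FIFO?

COGS = $13,648

FIFO COGS: 176 @ $21 + 163 @ $23 + 157 @ $23 + 108 @ $24 = $13,648
LIFO COGS: 70 @ $29 + 336 @ $26 + 198 @ $24 = $15,518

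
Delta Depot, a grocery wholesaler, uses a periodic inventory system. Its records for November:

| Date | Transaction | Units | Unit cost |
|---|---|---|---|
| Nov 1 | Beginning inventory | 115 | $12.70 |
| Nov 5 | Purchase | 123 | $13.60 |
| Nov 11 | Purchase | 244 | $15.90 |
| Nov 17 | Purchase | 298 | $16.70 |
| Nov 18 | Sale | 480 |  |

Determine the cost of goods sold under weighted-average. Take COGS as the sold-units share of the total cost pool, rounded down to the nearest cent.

COGS = $7,378.15

Nov 18, sell 480: 480/780 × $11,989.50 → $7,378.15
Ending inventory (cost pool remaining) = $4,611.35
Check: goods available $11,989.50 = COGS $7,378.15 + ending $4,611.35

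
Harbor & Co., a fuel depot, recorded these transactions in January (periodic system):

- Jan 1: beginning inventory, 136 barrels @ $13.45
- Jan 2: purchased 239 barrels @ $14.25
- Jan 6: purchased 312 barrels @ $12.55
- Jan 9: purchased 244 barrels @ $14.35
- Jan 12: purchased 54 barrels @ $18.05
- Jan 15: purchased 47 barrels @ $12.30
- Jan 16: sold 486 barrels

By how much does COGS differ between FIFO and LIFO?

FIFO COGS: 136 @ $13.45 + 239 @ $14.25 + 111 @ $12.55 = $6,628.00
LIFO COGS: 47 @ $12.30 + 54 @ $18.05 + 244 @ $14.35 + 141 @ $12.55 = $6,823.75
Difference = |$6,628.00 − $6,823.75| = $195.75

$195.75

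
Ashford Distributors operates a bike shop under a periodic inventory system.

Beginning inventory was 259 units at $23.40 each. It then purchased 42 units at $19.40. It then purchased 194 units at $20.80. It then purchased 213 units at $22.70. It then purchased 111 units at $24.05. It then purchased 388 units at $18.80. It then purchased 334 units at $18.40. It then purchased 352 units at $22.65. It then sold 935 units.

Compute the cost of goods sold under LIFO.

COGS = $18,799.60

Sale 1 (935) [LIFO — newest first]: 352 @ $22.65 + 334 @ $18.40 + 249 @ $18.80 = $18,799.60
Ending inventory: 259 @ $23.40 + 42 @ $19.40 + 194 @ $20.80 + 213 @ $22.70 + 111 @ $24.05 + 139 @ $18.80 = $21,028.45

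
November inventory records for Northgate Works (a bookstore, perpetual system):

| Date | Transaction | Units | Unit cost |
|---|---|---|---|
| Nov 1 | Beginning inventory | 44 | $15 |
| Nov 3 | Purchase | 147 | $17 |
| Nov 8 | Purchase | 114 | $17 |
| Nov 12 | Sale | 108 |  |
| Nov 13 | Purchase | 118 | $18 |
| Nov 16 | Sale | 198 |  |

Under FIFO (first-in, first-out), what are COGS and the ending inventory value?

COGS = $5,115; ending inventory = $2,106

Nov 12, 108 sold [FIFO — oldest first]: 44 @ $15 + 64 @ $17 = $1,748
Nov 16, 198 sold [FIFO — oldest first]: 83 @ $17 + 114 @ $17 + 1 @ $18 = $3,367
Total COGS = $1,748 + $3,367 = $5,115
Ending inventory: 117 @ $18 = $2,106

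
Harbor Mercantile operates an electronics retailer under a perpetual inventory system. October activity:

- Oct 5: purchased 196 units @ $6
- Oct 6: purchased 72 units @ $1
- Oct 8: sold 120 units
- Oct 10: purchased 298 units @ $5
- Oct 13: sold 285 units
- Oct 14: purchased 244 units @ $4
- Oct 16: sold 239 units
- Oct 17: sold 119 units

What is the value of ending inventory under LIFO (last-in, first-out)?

Oct 8, 120 sold [LIFO — newest first]: 72 @ $1 + 48 @ $6 = $360
Oct 13, 285 sold [LIFO — newest first]: 285 @ $5 = $1,425
Oct 16, 239 sold [LIFO — newest first]: 239 @ $4 = $956
Oct 17, 119 sold [LIFO — newest first]: 5 @ $4 + 13 @ $5 + 101 @ $6 = $691
Total COGS = $360 + $1,425 + $956 + $691 = $3,432
Ending inventory: 47 @ $6 = $282
Check: goods available $3,714 = COGS $3,432 + ending $282

Ending inventory = $282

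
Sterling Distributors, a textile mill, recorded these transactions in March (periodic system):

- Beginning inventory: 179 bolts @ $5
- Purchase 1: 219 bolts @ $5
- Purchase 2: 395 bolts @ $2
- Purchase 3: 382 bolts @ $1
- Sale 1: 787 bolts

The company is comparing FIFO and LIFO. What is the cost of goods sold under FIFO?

COGS = $2,768

FIFO COGS: 179 @ $5 + 219 @ $5 + 389 @ $2 = $2,768
LIFO COGS: 382 @ $1 + 395 @ $2 + 10 @ $5 = $1,222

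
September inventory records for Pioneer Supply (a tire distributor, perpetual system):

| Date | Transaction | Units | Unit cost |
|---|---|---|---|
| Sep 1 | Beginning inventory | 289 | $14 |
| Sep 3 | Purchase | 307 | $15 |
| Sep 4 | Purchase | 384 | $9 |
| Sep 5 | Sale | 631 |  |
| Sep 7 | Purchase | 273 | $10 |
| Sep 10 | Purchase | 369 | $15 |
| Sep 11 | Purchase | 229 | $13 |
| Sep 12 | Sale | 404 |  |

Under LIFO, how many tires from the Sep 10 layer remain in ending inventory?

Sep 5, 631 sold [LIFO — newest first]: 384 @ $9 + 247 @ $15 = $7,161
Sep 12, 404 sold [LIFO — newest first]: 229 @ $13 + 175 @ $15 = $5,602
Total COGS = $7,161 + $5,602 = $12,763
Ending inventory: 289 @ $14 + 60 @ $15 + 273 @ $10 + 194 @ $15 = $10,586

194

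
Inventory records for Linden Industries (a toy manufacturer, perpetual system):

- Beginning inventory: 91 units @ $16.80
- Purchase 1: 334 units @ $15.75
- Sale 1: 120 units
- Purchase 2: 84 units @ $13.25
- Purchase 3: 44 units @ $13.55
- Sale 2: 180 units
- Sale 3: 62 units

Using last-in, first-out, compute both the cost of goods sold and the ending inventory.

COGS = $5,394.70; ending inventory = $3,103.80

Sale 1 (120) [LIFO — newest first]: 120 @ $15.75 = $1,890.00
Sale 2 (180) [LIFO — newest first]: 44 @ $13.55 + 84 @ $13.25 + 52 @ $15.75 = $2,528.20
Sale 3 (62) [LIFO — newest first]: 62 @ $15.75 = $976.50
Total COGS = $1,890.00 + $2,528.20 + $976.50 = $5,394.70
Ending inventory: 91 @ $16.80 + 100 @ $15.75 = $3,103.80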